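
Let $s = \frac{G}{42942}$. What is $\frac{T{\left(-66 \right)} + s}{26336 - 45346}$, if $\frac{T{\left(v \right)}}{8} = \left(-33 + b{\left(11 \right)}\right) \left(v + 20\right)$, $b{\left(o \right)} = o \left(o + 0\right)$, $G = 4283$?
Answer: $\frac{278125889}{163265484} \approx 1.7035$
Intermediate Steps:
$b{\left(o \right)} = o^{2}$ ($b{\left(o \right)} = o o = o^{2}$)
$s = \frac{4283}{42942} \approx 0.099739$
$T{\left(v \right)} = 14080 + 704 v$ ($T{\left(v \right)} = 8 \left(-33 + 11^{2}\right) \left(v + 20\right) = 8 \left(-33 + 121\right) \left(20 + v\right) = 8 \cdot 88 \left(20 + v\right) = 8 \left(1760 + 88 v\right) = 14080 + 704 v$)
$\frac{T{\left(-66 \right)} + s}{26336 - 45346} = \frac{\left(14080 + 704 \left(-66\right)\right) + \frac{4283}{42942}}{26336 - 45346} = \frac{\left(14080 - 46464\right) + \frac{4283}{42942}}{-19010} = \left(-32384 + \frac{4283}{42942}\right) \left(- \frac{1}{19010}\right) = \left(- \frac{1390629445}{42942}\right) \left(- \frac{1}{19010}\right) = \frac{278125889}{163265484}$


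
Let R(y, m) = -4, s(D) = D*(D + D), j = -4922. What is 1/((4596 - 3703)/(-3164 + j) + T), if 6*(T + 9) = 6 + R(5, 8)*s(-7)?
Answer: -24258/1781599 ≈ -0.013616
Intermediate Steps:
s(D) = 2*D² (s(D) = D*(2*D) = 2*D²)
T = -220/3 (T = -9 + (6 - 8*(-7)²)/6 = -9 + (6 - 8*49)/6 = -9 + (6 - 4*98)/6 = -9 + (6 - 392)/6 = -9 + (⅙)*(-386) = -9 - 193/3 = -220/3 ≈ -73.333)
1/((4596 - 3703)/(-3164 + j) + T) = 1/((4596 - 3703)/(-3164 - 4922) - 220/3) = 1/(893/(-8086) - 220/3) = 1/(893*(-1/8086) - 220/3) = 1/(-893/8086 - 220/3) = 1/(-1781599/24258) = -24258/1781599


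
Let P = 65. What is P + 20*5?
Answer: 165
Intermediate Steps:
P + 20*5 = 65 + 20*5 = 65 + 100 = 165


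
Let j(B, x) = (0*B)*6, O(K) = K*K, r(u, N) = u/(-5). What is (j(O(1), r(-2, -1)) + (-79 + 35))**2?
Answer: 1936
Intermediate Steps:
r(u, N) = -u/5 (r(u, N) = u*(-1/5) = -u/5)
O(K) = K**2
j(B, x) = 0 (j(B, x) = 0*6 = 0)
(j(O(1), r(-2, -1)) + (-79 + 35))**2 = (0 + (-79 + 35))**2 = (0 - 44)**2 = (-44)**2 = 1936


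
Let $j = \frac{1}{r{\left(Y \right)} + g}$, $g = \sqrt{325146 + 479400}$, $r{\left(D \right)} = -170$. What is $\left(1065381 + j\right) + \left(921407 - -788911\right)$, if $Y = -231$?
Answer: $\frac{1076479913362}{387823} + \frac{3 \sqrt{89394}}{775646} \approx 2.7757 \cdot 10^{6}$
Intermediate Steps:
$g = 3 \sqrt{89394}$ ($g = \sqrt{804546} = 3 \sqrt{89394} \approx 896.96$)
$j = \frac{1}{-170 + 3 \sqrt{89394}} \approx 0.0013756$
$\left(1065381 + j\right) + \left(921407 - -788911\right) = \left(1065381 + \left(\frac{85}{387823} + \frac{3 \sqrt{89394}}{775646}\right)\right) + \left(921407 - -788911\right) = \left(\frac{413179255648}{387823} + \frac{3 \sqrt{89394}}{775646}\right) + \left(921407 + 788911\right) = \left(\frac{413179255648}{387823} + \frac{3 \sqrt{89394}}{775646}\right) + 1710318 = \frac{1076479913362}{387823} + \frac{3 \sqrt{89394}}{775646}$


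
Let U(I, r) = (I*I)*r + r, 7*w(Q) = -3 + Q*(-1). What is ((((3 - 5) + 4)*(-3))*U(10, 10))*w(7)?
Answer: 60600/7 ≈ 8657.1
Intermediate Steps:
w(Q) = -3/7 - Q/7 (w(Q) = (-3 + Q*(-1))/7 = (-3 - Q)/7 = -3/7 - Q/7)
U(I, r) = r + r*I**2 (U(I, r) = I**2*r + r = r*I**2 + r = r + r*I**2)
((((3 - 5) + 4)*(-3))*U(10, 10))*w(7) = ((((3 - 5) + 4)*(-3))*(10*(1 + 10**2)))*(-3/7 - 1/7*7) = (((-2 + 4)*(-3))*(10*(1 + 100)))*(-3/7 - 1) = ((2*(-3))*(10*101))*(-10/7) = -6*1010*(-10/7) = -6060*(-10/7) = 60600/7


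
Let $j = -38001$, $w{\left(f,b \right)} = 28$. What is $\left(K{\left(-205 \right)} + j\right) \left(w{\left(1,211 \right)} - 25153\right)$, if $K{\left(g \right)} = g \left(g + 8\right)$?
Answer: $-59898000$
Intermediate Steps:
$K{\left(g \right)} = g \left(8 + g\right)$
$\left(K{\left(-205 \right)} + j\right) \left(w{\left(1,211 \right)} - 25153\right) = \left(- 205 \left(8 - 205\right) - 38001\right) \left(28 - 25153\right) = \left(\left(-205\right) \left(-197\right) - 38001\right) \left(-25125\right) = \left(40385 - 38001\right) \left(-25125\right) = 2384 \left(-25125\right) = -59898000$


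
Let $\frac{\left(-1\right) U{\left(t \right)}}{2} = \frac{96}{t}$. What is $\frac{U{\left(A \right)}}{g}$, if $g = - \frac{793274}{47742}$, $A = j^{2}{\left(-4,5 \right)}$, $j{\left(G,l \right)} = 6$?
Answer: $\frac{127312}{396637} \approx 0.32098$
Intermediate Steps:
$A = 36$ ($A = 6^{2} = 36$)
$U{\left(t \right)} = - \frac{192}{t}$ ($U{\left(t \right)} = - 2 \frac{96}{t} = - \frac{192}{t}$)
$g = - \frac{396637}{23871}$ ($g = \left(-793274\right) \frac{1}{47742} = - \frac{396637}{23871} \approx -16.616$)
$\frac{U{\left(A \right)}}{g} = \frac{\left(-192\right) \frac{1}{36}}{- \frac{396637}{23871}} = \left(-192\right) \frac{1}{36} \left(- \frac{23871}{396637}\right) = \left(- \frac{16}{3}\right) \left(- \frac{23871}{396637}\right) = \frac{127312}{396637}$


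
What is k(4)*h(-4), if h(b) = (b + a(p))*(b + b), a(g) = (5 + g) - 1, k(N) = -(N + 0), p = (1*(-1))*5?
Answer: -160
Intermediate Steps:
p = -5 (p = -1*5 = -5)
k(N) = -N
a(g) = 4 + g
h(b) = 2*b*(-1 + b) (h(b) = (b + (4 - 5))*(b + b) = (b - 1)*(2*b) = (-1 + b)*(2*b) = 2*b*(-1 + b))
k(4)*h(-4) = (-1*4)*(2*(-4)*(-1 - 4)) = -8*(-4)*(-5) = -4*40 = -160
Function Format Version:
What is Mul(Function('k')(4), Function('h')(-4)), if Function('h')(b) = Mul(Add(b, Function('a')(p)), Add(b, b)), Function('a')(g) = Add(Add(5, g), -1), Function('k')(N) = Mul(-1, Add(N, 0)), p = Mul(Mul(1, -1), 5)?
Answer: -160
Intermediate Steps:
p = -5 (p = Mul(-1, 5) = -5)
Function('k')(N) = Mul(-1, N)
Function('a')(g) = Add(4, g)
Function('h')(b) = Mul(2, b, Add(-1, b)) (Function('h')(b) = Mul(Add(b, Add(4, -5)), Add(b, b)) = Mul(Add(b, -1), Mul(2, b)) = Mul(Add(-1, b), Mul(2, b)) = Mul(2, b, Add(-1, b)))
Mul(Function('k')(4), Function('h')(-4)) = Mul(Mul(-1, 4), Mul(2, -4, Add(-1, -4))) = Mul(-4, Mul(2, -4, -5)) = Mul(-4, 40) = -160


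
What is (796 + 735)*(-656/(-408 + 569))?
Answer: -1004336/161 ≈ -6238.1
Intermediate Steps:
(796 + 735)*(-656/(-408 + 569)) = 1531*(-656/161) = -1004336/161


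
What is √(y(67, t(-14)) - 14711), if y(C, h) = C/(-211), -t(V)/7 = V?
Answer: 2*I*√163740642/211 ≈ 121.29*I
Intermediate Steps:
t(V) = -7*V
y(C, h) = -C/211 (y(C, h) = C*(-1/211) = -C/211)
√(y(67, t(-14)) - 14711) = √(-1/211*67 - 14711) = √(-67/211 - 14711) = √(-3104088/211) = 2*I*√163740642/211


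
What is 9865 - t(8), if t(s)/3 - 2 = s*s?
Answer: 9667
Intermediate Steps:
t(s) = 6 + 3*s² (t(s) = 6 + 3*(s*s) = 6 + 3*s²)
9865 - t(8) = 9865 - (6 + 3*8²) = 9865 - (6 + 3*64) = 9865 - (6 + 192) = 9865 - 1*198 = 9865 - 198 = 9667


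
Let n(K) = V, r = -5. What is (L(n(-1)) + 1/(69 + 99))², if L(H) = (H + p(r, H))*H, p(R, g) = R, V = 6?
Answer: 1018081/28224 ≈ 36.071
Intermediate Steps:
n(K) = 6
L(H) = H*(-5 + H) (L(H) = (H - 5)*H = (-5 + H)*H = H*(-5 + H))
(L(n(-1)) + 1/(69 + 99))² = (6*(-5 + 6) + 1/(69 + 99))² = (6*1 + 1/168)² = (6 + 1/168)² = (1009/168)² = 1018081/28224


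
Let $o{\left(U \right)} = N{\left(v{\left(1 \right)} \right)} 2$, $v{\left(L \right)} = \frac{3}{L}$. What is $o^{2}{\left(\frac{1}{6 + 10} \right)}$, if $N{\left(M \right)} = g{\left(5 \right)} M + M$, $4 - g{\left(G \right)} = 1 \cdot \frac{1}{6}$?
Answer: $841$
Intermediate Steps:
$g{\left(G \right)} = \frac{23}{6}$ ($g{\left(G \right)} = 4 - 1 \cdot \frac{1}{6} = 4 - \frac{1}{6} = \frac{23}{6}$)
$N{\left(M \right)} = \frac{29 M}{6}$ ($N{\left(M \right)} = \frac{23 M}{6} + M = \frac{29 M}{6}$)
$o{\left(U \right)} = 29$ ($o{\left(U \right)} = \frac{29 \cdot \frac{3}{1}}{6} \cdot 2 = \frac{29 \cdot 3 \cdot 1}{6} \cdot 2 = \frac{29}{6} \cdot 3 \cdot 2 = \frac{29}{2} \cdot 2 = 29$)
$o^{2}{\left(\frac{1}{6 + 10} \right)} = 29^{2} = 841$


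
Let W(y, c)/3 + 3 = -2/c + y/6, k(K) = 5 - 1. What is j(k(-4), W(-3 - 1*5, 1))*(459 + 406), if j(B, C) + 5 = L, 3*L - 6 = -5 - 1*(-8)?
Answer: -1730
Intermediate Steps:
k(K) = 4
W(y, c) = -9 + y/2 - 6/c (W(y, c) = -9 + 3*(-2/c + y/6) = -9 + (y/2 - 6/c) = -9 + y/2 - 6/c)
L = 3 (L = 2 + (-5 - 1*(-8))/3 = 2 + (-5 + 8)/3 = 2 + (⅓)*3 = 2 + 1 = 3)
j(B, C) = -2 (j(B, C) = -5 + 3 = -2)
j(k(-4), W(-3 - 1*5, 1))*(459 + 406) = -2*(459 + 406) = -2*865 = -1730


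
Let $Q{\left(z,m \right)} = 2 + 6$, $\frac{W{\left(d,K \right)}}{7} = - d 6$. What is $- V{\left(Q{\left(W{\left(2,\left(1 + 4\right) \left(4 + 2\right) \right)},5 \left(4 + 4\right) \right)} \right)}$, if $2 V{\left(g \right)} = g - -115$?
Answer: $- \frac{123}{2} \approx -61.5$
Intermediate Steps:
$W{\left(d,K \right)} = - 42 d$ ($W{\left(d,K \right)} = 7 - d 6 = 7 \left(- 6 d\right) = - 42 d$)
$Q{\left(z,m \right)} = 8$
$V{\left(g \right)} = \frac{115}{2} + \frac{g}{2}$ ($V{\left(g \right)} = \frac{g - -115}{2} = \frac{g + 115}{2} = \frac{115 + g}{2} = \frac{115}{2} + \frac{g}{2}$)
$- V{\left(Q{\left(W{\left(2,\left(1 + 4\right) \left(4 + 2\right) \right)},5 \left(4 + 4\right) \right)} \right)} = - (\frac{115}{2} + \frac{1}{2} \cdot 8) = - (\frac{115}{2} + 4) = \left(-1\right) \frac{123}{2} = - \frac{123}{2}$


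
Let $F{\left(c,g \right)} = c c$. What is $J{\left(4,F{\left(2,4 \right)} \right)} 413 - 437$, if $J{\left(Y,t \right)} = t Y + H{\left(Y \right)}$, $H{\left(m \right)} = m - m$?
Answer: $6171$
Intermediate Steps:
$F{\left(c,g \right)} = c^{2}$
$H{\left(m \right)} = 0$
$J{\left(Y,t \right)} = Y t$ ($J{\left(Y,t \right)} = t Y + 0 = Y t + 0 = Y t$)
$J{\left(4,F{\left(2,4 \right)} \right)} 413 - 437 = 4 \cdot 2^{2} \cdot 413 - 437 = 4 \cdot 4 \cdot 413 - 437 = 16 \cdot 413 - 437 = 6608 - 437 = 6171$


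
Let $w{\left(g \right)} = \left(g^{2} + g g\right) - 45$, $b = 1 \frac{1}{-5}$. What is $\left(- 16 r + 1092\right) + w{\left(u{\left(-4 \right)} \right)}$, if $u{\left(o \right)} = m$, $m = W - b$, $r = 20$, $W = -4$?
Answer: $\frac{18897}{25} \approx 755.88$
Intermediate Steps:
$b = - \frac{1}{5}$ ($b = 1 \left(- \frac{1}{5}\right) = - \frac{1}{5} \approx -0.2$)
$m = - \frac{19}{5}$ ($m = -4 - - \frac{1}{5} = -4 + \frac{1}{5} = - \frac{19}{5} \approx -3.8$)
$u{\left(o \right)} = - \frac{19}{5}$
$w{\left(g \right)} = -45 + 2 g^{2}$ ($w{\left(g \right)} = \left(g^{2} + g^{2}\right) - 45 = 2 g^{2} - 45 = -45 + 2 g^{2}$)
$\left(- 16 r + 1092\right) + w{\left(u{\left(-4 \right)} \right)} = \left(\left(-16\right) 20 + 1092\right) - \left(45 - 2 \left(- \frac{19}{5}\right)^{2}\right) = \left(-320 + 1092\right) + \left(-45 + 2 \cdot \frac{361}{25}\right) = 772 + \left(-45 + \frac{722}{25}\right) = 772 - \frac{403}{25} = \frac{18897}{25}$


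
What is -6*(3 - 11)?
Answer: 48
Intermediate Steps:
-6*(3 - 11) = -6*(-8) = 48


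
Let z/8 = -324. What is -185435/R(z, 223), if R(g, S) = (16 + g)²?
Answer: -185435/6635776 ≈ -0.027945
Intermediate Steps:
z = -2592 (z = 8*(-324) = -2592)
-185435/R(z, 223) = -185435/(16 - 2592)² = -185435/((-2576)²) = -185435/6635776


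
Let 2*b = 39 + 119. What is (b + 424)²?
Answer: 253009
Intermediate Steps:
b = 79 (b = (39 + 119)/2 = (½)*158 = 79)
(b + 424)² = (79 + 424)² = 503² = 253009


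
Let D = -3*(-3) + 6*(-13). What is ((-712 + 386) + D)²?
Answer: 156025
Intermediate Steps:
D = -69 (D = 9 - 78 = -69)
((-712 + 386) + D)² = ((-712 + 386) - 69)² = (-326 - 69)² = (-395)² = 156025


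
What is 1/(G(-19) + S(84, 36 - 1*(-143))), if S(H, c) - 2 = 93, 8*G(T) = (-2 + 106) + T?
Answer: 8/845 ≈ 0.0094675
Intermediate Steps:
G(T) = 13 + T/8 (G(T) = ((-2 + 106) + T)/8 = (104 + T)/8 = 13 + T/8)
S(H, c) = 95 (S(H, c) = 2 + 93 = 95)
1/(G(-19) + S(84, 36 - 1*(-143))) = 1/((13 + (⅛)*(-19)) + 95) = 1/((13 - 19/8) + 95) = 1/(85/8 + 95) = 1/(845/8) = 8/845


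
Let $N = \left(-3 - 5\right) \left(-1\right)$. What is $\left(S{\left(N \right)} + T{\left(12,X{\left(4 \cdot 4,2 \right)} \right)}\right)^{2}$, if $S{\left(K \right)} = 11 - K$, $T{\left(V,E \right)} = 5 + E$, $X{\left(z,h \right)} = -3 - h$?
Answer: $9$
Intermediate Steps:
$N = 8$ ($N = \left(-8\right) \left(-1\right) = 8$)
$\left(S{\left(N \right)} + T{\left(12,X{\left(4 \cdot 4,2 \right)} \right)}\right)^{2} = \left(\left(11 - 8\right) + \left(5 - 5\right)\right)^{2} = \left(3 + \left(5 - 5\right)\right)^{2} = \left(3 + 0\right)^{2} = 3^{2} = 9$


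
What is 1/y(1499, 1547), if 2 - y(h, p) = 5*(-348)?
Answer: 1/1742 ≈ 0.00057405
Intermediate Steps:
y(h, p) = 1742 (y(h, p) = 2 - 5*(-348) = 2 - 1*(-1740) = 2 + 1740 = 1742)
1/y(1499, 1547) = 1/1742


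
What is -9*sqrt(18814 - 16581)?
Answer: -9*sqrt(2233) ≈ -425.29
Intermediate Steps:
-9*sqrt(18814 - 16581) = -9*sqrt(2233)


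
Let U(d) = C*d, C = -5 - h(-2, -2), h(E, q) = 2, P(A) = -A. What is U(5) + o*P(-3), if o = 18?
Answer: 19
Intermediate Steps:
C = -7 (C = -5 - 1*2 = -5 - 2 = -7)
U(d) = -7*d
U(5) + o*P(-3) = -7*5 + 18*(-1*(-3)) = -35 + 18*3 = -35 + 54 = 19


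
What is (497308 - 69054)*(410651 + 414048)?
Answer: 353180645546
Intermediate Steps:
(497308 - 69054)*(410651 + 414048) = 428254*824699 = 353180645546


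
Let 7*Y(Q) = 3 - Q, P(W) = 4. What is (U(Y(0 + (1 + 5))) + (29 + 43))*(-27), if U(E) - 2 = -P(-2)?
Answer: -1890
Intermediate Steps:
Y(Q) = 3/7 - Q/7 (Y(Q) = (3 - Q)/7 = 3/7 - Q/7)
U(E) = -2 (U(E) = 2 - 1*4 = 2 - 4 = -2)
(U(Y(0 + (1 + 5))) + (29 + 43))*(-27) = (-2 + (29 + 43))*(-27) = (-2 + 72)*(-27) = 70*(-27) = -1890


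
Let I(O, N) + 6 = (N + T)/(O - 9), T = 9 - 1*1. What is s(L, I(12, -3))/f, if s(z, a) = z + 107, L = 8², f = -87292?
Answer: -171/87292 ≈ -0.0019589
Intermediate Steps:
T = 8 (T = 9 - 1 = 8)
L = 64
I(O, N) = -6 + (8 + N)/(-9 + O) (I(O, N) = -6 + (N + 8)/(O - 9) = -6 + (8 + N)/(-9 + O))
s(z, a) = 107 + z
s(L, I(12, -3))/f = (107 + 64)/(-87292) = 171*(-1/87292) = -171/87292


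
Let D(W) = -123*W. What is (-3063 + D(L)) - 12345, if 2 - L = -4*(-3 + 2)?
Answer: -15162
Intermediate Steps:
L = -2 (L = 2 - (-4)*(-3 + 2) = 2 - (-4)*(-1) = 2 - 1*4 = 2 - 4 = -2)
(-3063 + D(L)) - 12345 = (-3063 - 123*(-2)) - 12345 = (-3063 + 246) - 12345 = -2817 - 12345 = -15162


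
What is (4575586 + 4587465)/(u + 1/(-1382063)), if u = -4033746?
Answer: -12663913754213/5574891097999 ≈ -2.2716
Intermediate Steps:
(4575586 + 4587465)/(u + 1/(-1382063)) = (4575586 + 4587465)/(-4033746 + 1/(-1382063)) = 9163051/(-4033746 - 1/1382063) = 9163051/(-5574891097999/1382063) = 9163051*(-1382063/5574891097999) = -12663913754213/5574891097999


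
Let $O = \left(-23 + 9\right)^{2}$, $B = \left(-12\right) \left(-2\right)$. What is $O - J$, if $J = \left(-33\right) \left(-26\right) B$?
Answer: $-20396$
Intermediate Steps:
$B = 24$
$O = 196$ ($O = \left(-14\right)^{2} = 196$)
$J = 20592$ ($J = \left(-33\right) \left(-26\right) 24 = 858 \cdot 24 = 20592$)
$O - J = 196 - 20592 = -20396$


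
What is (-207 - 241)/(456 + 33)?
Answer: -448/489 ≈ -0.91616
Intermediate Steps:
(-207 - 241)/(456 + 33) = -448/489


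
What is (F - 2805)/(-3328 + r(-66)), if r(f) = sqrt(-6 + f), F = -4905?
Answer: 3207360/1384457 + 11565*I*sqrt(2)/2768914 ≈ 2.3167 + 0.0059068*I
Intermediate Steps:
(F - 2805)/(-3328 + r(-66)) = (-4905 - 2805)/(-3328 + sqrt(-6 - 66)) = -7710/(-3328 + sqrt(-72)) = -7710/(-3328 + 6*I*sqrt(2))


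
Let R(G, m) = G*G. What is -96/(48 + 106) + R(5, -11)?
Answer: 1877/77 ≈ 24.377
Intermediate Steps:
R(G, m) = G**2
-96/(48 + 106) + R(5, -11) = -96/(48 + 106) + 5**2 = -96/154 + 25 = (1/154)*(-96) + 25 = -48/77 + 25 = 1877/77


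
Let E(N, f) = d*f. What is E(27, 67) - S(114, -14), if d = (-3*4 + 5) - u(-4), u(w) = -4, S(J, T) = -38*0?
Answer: -201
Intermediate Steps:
S(J, T) = 0
d = -3 (d = (-3*4 + 5) - 1*(-4) = (-12 + 5) + 4 = -7 + 4 = -3)
E(N, f) = -3*f
E(27, 67) - S(114, -14) = -3*67 - 1*0 = -201 + 0 = -201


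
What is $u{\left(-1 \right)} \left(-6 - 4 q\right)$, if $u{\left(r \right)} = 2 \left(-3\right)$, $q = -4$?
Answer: $-60$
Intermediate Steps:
$u{\left(r \right)} = -6$
$u{\left(-1 \right)} \left(-6 - 4 q\right) = - 6 \left(-6 - -16\right) = - 6 \left(-6 + 16\right) = \left(-6\right) 10 = -60$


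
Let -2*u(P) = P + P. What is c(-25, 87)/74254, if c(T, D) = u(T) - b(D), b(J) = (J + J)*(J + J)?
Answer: -30251/74254 ≈ -0.40740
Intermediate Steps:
u(P) = -P (u(P) = -(P + P)/2 = -P)
b(J) = 4*J² (b(J) = (2*J)*(2*J) = 4*J²)
c(T, D) = -T - 4*D²
c(-25, 87)/74254 = (-1*(-25) - 4*87²)/74254 = (25 - 4*7569)*(1/74254) = (25 - 30276)*(1/74254) = -30251*1/74254 = -30251/74254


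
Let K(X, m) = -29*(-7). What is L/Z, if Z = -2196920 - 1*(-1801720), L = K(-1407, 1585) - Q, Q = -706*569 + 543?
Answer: -200687/197600 ≈ -1.0156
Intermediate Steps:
K(X, m) = 203
Q = -401171 (Q = -401714 + 543 = -401171)
L = 401374 (L = 203 - 1*(-401171) = 203 + 401171 = 401374)
Z = -395200 (Z = -2196920 + 1801720 = -395200)
L/Z = 401374/(-395200) = 401374*(-1/395200) = -200687/197600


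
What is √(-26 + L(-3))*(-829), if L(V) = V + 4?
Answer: -4145*I ≈ -4145.0*I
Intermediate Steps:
L(V) = 4 + V
√(-26 + L(-3))*(-829) = √(-26 + (4 - 3))*(-829) = √(-26 + 1)*(-829) = √(-25)*(-829) = (5*I)*(-829) = -4145*I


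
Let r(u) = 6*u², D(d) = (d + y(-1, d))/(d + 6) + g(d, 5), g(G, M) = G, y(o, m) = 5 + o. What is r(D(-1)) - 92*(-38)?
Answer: 87424/25 ≈ 3497.0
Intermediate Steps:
D(d) = d + (4 + d)/(6 + d) (D(d) = (d + (5 - 1))/(d + 6) + d = (d + 4)/(6 + d) + d = (4 + d)/(6 + d) + d = d + (4 + d)/(6 + d))
r(D(-1)) - 92*(-38) = 6*((4 + (-1)² + 7*(-1))/(6 - 1))² - 92*(-38) = 6*((4 + 1 - 7)/5)² + 3496 = 6*((⅕)*(-2))² + 3496 = 6*(-⅖)² + 3496 = 6*(4/25) + 3496 = 24/25 + 3496 = 87424/25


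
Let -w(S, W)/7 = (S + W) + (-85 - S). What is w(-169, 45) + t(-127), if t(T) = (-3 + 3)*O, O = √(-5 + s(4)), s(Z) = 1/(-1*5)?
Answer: 280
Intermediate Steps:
s(Z) = -⅕ (s(Z) = 1/(-5) = -⅕)
O = I*√130/5 (O = √(-5 - ⅕) = √(-26/5) = I*√130/5 ≈ 2.2803*I)
t(T) = 0 (t(T) = (-3 + 3)*(I*√130/5) = 0*(I*√130/5) = 0)
w(S, W) = 595 - 7*W (w(S, W) = -7*((S + W) + (-85 - S)) = -7*(-85 + W) = 595 - 7*W)
w(-169, 45) + t(-127) = (595 - 7*45) + 0 = (595 - 315) + 0 = 280 + 0 = 280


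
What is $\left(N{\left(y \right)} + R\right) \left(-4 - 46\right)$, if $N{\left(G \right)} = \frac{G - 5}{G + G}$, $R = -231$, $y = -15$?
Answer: $\frac{34550}{3} \approx 11517.0$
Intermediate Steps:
$N{\left(G \right)} = \frac{-5 + G}{2 G}$
$\left(N{\left(y \right)} + R\right) \left(-4 - 46\right) = \left(\frac{-5 - 15}{2 \left(-15\right)} - 231\right) \left(-4 - 46\right) = \left(\frac{1}{2} \left(- \frac{1}{15}\right) \left(-20\right) - 231\right) \left(-4 - 46\right) = \left(\frac{2}{3} - 231\right) \left(-50\right) = \left(- \frac{691}{3}\right) \left(-50\right) = \frac{34550}{3}$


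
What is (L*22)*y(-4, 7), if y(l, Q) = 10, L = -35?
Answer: -7700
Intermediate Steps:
(L*22)*y(-4, 7) = -35*22*10 = -770*10 = -7700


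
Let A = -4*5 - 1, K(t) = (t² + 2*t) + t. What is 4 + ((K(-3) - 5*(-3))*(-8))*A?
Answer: 2524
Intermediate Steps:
K(t) = t² + 3*t
A = -21 (A = -20 - 1 = -21)
4 + ((K(-3) - 5*(-3))*(-8))*A = 4 + ((-3*(3 - 3) - 5*(-3))*(-8))*(-21) = 4 + ((-3*0 + 15)*(-8))*(-21) = 4 + ((0 + 15)*(-8))*(-21) = 4 + (15*(-8))*(-21) = 4 - 120*(-21) = 4 + 2520 = 2524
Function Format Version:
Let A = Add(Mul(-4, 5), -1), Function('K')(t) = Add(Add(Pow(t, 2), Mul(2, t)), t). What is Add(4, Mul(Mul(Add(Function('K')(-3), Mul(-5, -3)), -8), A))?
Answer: 2524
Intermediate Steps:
Function('K')(t) = Add(Pow(t, 2), Mul(3, t))
A = -21 (A = Add(-20, -1) = -21)
Add(4, Mul(Mul(Add(Function('K')(-3), Mul(-5, -3)), -8), A)) = Add(4, Mul(Mul(Add(Mul(-3, Add(3, -3)), Mul(-5, -3)), -8), -21)) = Add(4, Mul(Mul(Add(Mul(-3, 0), 15), -8), -21)) = Add(4, Mul(Mul(Add(0, 15), -8), -21)) = Add(4, Mul(Mul(15, -8), -21)) = Add(4, Mul(-120, -21)) = Add(4, 2520) = 2524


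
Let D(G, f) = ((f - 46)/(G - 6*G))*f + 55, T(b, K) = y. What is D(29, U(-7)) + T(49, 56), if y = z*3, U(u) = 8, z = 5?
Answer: 10454/145 ≈ 72.097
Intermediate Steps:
y = 15 (y = 5*3 = 15)
T(b, K) = 15
D(G, f) = 55 - f*(-46 + f)/(5*G) (D(G, f) = ((-46 + f)/((-5*G)))*f + 55 = ((-46 + f)*(-1/(5*G)))*f + 55 = (-(-46 + f)/(5*G))*f + 55 = -f*(-46 + f)/(5*G) + 55 = 55 - f*(-46 + f)/(5*G))
D(29, U(-7)) + T(49, 56) = (⅕)*(-1*8² + 46*8 + 275*29)/29 + 15 = (⅕)*(1/29)*(-1*64 + 368 + 7975) + 15 = (⅕)*(1/29)*(-64 + 368 + 7975) + 15 = (⅕)*(1/29)*8279 + 15 = 8279/145 + 15 = 10454/145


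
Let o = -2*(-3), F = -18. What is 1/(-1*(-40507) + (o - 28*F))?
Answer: 1/41017 ≈ 2.4380e-5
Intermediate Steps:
o = 6
1/(-1*(-40507) + (o - 28*F)) = 1/(-1*(-40507) + (6 - 28*(-18))) = 1/(40507 + (6 + 504)) = 1/(40507 + 510) = 1/41017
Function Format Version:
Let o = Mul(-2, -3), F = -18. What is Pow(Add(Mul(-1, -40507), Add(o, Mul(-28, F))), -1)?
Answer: Rational(1, 41017) ≈ 2.4380e-5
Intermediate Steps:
o = 6
Pow(Add(Mul(-1, -40507), Add(o, Mul(-28, F))), -1) = Pow(Add(Mul(-1, -40507), Add(6, Mul(-28, -18))), -1) = Pow(Add(40507, Add(6, 504)), -1) = Pow(Add(40507, 510), -1) = Pow(41017, -1) = Rational(1, 41017)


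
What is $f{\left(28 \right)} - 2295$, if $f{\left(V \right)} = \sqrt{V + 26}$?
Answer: $-2295 + 3 \sqrt{6} \approx -2287.7$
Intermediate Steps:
$f{\left(V \right)} = \sqrt{26 + V}$
$f{\left(28 \right)} - 2295 = \sqrt{26 + 28} - 2295 = \sqrt{54} - 2295 = 3 \sqrt{6} - 2295 = -2295 + 3 \sqrt{6}$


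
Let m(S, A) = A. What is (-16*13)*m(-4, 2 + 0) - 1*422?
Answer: -838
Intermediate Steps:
(-16*13)*m(-4, 2 + 0) - 1*422 = (-16*13)*(2 + 0) - 1*422 = -208*2 - 422 = -416 - 422 = -838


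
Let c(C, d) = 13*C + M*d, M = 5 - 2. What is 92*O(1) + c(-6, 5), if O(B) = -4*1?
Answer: -431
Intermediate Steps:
O(B) = -4
M = 3
c(C, d) = 3*d + 13*C (c(C, d) = 13*C + 3*d = 3*d + 13*C)
92*O(1) + c(-6, 5) = 92*(-4) + (3*5 + 13*(-6)) = -368 + (15 - 78) = -368 - 63 = -431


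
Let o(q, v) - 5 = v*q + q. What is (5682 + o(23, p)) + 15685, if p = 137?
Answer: 24546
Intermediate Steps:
o(q, v) = 5 + q + q*v (o(q, v) = 5 + (v*q + q) = 5 + (q*v + q) = 5 + (q + q*v) = 5 + q + q*v)
(5682 + o(23, p)) + 15685 = (5682 + (5 + 23 + 23*137)) + 15685 = (5682 + (5 + 23 + 3151)) + 15685 = (5682 + 3179) + 15685 = 8861 + 15685 = 24546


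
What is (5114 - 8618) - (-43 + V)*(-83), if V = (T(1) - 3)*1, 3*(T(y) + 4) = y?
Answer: -22879/3 ≈ -7626.3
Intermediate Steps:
T(y) = -4 + y/3
V = -20/3 (V = ((-4 + (⅓)*1) - 3)*1 = ((-4 + ⅓) - 3)*1 = (-11/3 - 3)*1 = -20/3*1 = -20/3 ≈ -6.6667)
(5114 - 8618) - (-43 + V)*(-83) = (5114 - 8618) - (-43 - 20/3)*(-83) = -3504 - (-149)*(-83)/3 = -3504 - 1*12367/3 = -3504 - 12367/3 = -22879/3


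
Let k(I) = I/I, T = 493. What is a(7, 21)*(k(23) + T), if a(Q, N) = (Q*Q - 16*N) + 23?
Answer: -130416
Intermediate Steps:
a(Q, N) = 23 + Q² - 16*N (a(Q, N) = (Q² - 16*N) + 23 = 23 + Q² - 16*N)
k(I) = 1
a(7, 21)*(k(23) + T) = (23 + 7² - 16*21)*(1 + 493) = (23 + 49 - 336)*494 = -264*494 = -130416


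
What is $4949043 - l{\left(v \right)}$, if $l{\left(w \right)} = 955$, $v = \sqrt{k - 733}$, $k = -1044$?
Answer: $4948088$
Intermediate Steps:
$v = i \sqrt{1777}$ ($v = \sqrt{-1044 - 733} = \sqrt{-1777} = i \sqrt{1777} \approx 42.154 i$)
$4949043 - l{\left(v \right)} = 4949043 - 955 = 4948088$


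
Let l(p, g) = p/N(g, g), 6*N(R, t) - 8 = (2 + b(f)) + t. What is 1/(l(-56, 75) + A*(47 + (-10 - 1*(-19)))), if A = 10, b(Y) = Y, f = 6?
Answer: 13/7232 ≈ 0.0017976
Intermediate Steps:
N(R, t) = 8/3 + t/6 (N(R, t) = 4/3 + ((2 + 6) + t)/6 = 4/3 + (8 + t)/6 = 4/3 + (4/3 + t/6) = 8/3 + t/6)
l(p, g) = p/(8/3 + g/6)
1/(l(-56, 75) + A*(47 + (-10 - 1*(-19)))) = 1/(6*(-56)/(16 + 75) + 10*(47 + (-10 - 1*(-19)))) = 1/(6*(-56)/91 + 10*(47 + (-10 + 19))) = 1/(6*(-56)*(1/91) + 10*(47 + 9)) = 1/(-48/13 + 10*56) = 1/(-48/13 + 560) = 1/(7232/13) = 13/7232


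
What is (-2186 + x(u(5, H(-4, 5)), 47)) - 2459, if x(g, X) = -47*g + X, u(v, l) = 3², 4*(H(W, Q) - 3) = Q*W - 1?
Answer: -5021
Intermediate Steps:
H(W, Q) = 11/4 + Q*W/4 (H(W, Q) = 3 + (Q*W - 1)/4 = 3 + (-1 + Q*W)/4 = 3 + (-¼ + Q*W/4) = 11/4 + Q*W/4)
u(v, l) = 9
x(g, X) = X - 47*g
(-2186 + x(u(5, H(-4, 5)), 47)) - 2459 = (-2186 + (47 - 47*9)) - 2459 = (-2186 + (47 - 423)) - 2459 = (-2186 - 376) - 2459 = -2562 - 2459 = -5021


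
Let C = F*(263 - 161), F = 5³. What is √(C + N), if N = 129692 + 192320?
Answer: √334762 ≈ 578.59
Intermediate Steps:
N = 322012
F = 125
C = 12750 (C = 125*(263 - 161) = 125*102 = 12750)
√(C + N) = √(12750 + 322012) = √334762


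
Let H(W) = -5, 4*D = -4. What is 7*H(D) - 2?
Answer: -37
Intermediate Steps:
D = -1 (D = (1/4)*(-4) = -1)
7*H(D) - 2 = 7*(-5) - 2 = -35 - 2 = -37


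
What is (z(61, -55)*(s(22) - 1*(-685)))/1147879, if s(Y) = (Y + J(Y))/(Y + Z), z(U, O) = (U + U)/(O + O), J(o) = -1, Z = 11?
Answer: -460062/694466795 ≈ -0.00066247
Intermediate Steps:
z(U, O) = U/O (z(U, O) = (2*U)/((2*O)) = (2*U)*(1/(2*O)) = U/O)
s(Y) = (-1 + Y)/(11 + Y) (s(Y) = (Y - 1)/(Y + 11) = (-1 + Y)/(11 + Y))
(z(61, -55)*(s(22) - 1*(-685)))/1147879 = ((61/(-55))*((-1 + 22)/(11 + 22) - 1*(-685)))/1147879 = ((61*(-1/55))*(21/33 + 685))*(1/1147879) = -61*((1/33)*21 + 685)/55*(1/1147879) = -61*(7/11 + 685)/55*(1/1147879) = -61/55*7542/11*(1/1147879) = -460062/605*1/1147879 = -460062/694466795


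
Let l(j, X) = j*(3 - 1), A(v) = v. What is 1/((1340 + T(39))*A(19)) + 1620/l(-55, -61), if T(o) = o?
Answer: -4244551/288211 ≈ -14.727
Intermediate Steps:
l(j, X) = 2*j (l(j, X) = j*2 = 2*j)
1/((1340 + T(39))*A(19)) + 1620/l(-55, -61) = 1/((1340 + 39)*19) + 1620/((2*(-55))) = (1/19)/1379 + 1620/(-110) = (1/1379)*(1/19) + 1620*(-1/110) = 1/26201 - 162/11 = -4244551/288211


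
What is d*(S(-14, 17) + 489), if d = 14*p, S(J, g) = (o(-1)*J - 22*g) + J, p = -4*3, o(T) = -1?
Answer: -19320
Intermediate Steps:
p = -12
S(J, g) = -22*g (S(J, g) = (-J - 22*g) + J = -22*g)
d = -168 (d = 14*(-12) = -168)
d*(S(-14, 17) + 489) = -168*(-22*17 + 489) = -168*(-374 + 489) = -168*115 = -19320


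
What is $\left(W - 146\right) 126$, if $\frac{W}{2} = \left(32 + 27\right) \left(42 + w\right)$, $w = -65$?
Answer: $-360360$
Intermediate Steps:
$W = -2714$ ($W = 2 \left(32 + 27\right) \left(42 - 65\right) = 2 \cdot 59 \left(-23\right) = 2 \left(-1357\right) = -2714$)
$\left(W - 146\right) 126 = \left(-2714 - 146\right) 126 = \left(-2860\right) 126 = -360360$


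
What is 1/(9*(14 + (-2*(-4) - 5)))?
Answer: 1/153 ≈ 0.0065359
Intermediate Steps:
1/(9*(14 + (-2*(-4) - 5))) = 1/(9*(14 + (8 - 5))) = 1/(9*(14 + 3)) = 1/(9*17) = 1/153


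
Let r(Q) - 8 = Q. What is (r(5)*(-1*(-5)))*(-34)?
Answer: -2210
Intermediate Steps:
r(Q) = 8 + Q
(r(5)*(-1*(-5)))*(-34) = ((8 + 5)*(-1*(-5)))*(-34) = (13*5)*(-34) = 65*(-34) = -2210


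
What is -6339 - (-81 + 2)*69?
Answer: -888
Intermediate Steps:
-6339 - (-81 + 2)*69 = -6339 - (-79)*69 = -6339 - 1*(-5451) = -6339 + 5451 = -888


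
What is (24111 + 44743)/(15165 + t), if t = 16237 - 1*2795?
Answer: 68854/28607 ≈ 2.4069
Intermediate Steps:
t = 13442 (t = 16237 - 2795 = 13442)
(24111 + 44743)/(15165 + t) = (24111 + 44743)/(15165 + 13442) = 68854/28607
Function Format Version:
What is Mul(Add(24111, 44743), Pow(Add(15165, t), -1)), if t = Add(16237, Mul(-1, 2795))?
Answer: Rational(68854, 28607) ≈ 2.4069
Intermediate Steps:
t = 13442 (t = Add(16237, -2795) = 13442)
Mul(Add(24111, 44743), Pow(Add(15165, t), -1)) = Mul(Add(24111, 44743), Pow(Add(15165, 13442), -1)) = Mul(68854, Pow(28607, -1)) = Mul(68854, Rational(1, 28607)) = Rational(68854, 28607)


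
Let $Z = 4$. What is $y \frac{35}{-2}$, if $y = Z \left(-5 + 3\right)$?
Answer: $140$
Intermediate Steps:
$y = -8$ ($y = 4 \left(-5 + 3\right) = 4 \left(-2\right) = -8$)
$y \frac{35}{-2} = - 8 \frac{35}{-2} = - 8 \cdot 35 \left(- \frac{1}{2}\right) = \left(-8\right) \left(- \frac{35}{2}\right) = 140$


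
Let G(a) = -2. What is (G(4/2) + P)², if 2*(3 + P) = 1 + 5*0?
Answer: 81/4 ≈ 20.250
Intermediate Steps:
P = -5/2 (P = -3 + (1 + 5*0)/2 = -3 + (1 + 0)/2 = -3 + (½)*1 = -3 + ½ = -5/2 ≈ -2.5000)
(G(4/2) + P)² = (-2 - 5/2)² = (-9/2)² = 81/4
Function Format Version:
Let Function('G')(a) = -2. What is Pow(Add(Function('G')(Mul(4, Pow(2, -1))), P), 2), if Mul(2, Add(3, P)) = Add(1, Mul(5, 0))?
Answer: Rational(81, 4) ≈ 20.250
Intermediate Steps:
P = Rational(-5, 2) (P = Add(-3, Mul(Rational(1, 2), Add(1, Mul(5, 0)))) = Add(-3, Mul(Rational(1, 2), Add(1, 0))) = Add(-3, Mul(Rational(1, 2), 1)) = Add(-3, Rational(1, 2)) = Rational(-5, 2) ≈ -2.5000)
Pow(Add(Function('G')(Mul(4, Pow(2, -1))), P), 2) = Pow(Add(-2, Rational(-5, 2)), 2) = Pow(Rational(-9, 2), 2) = Rational(81, 4)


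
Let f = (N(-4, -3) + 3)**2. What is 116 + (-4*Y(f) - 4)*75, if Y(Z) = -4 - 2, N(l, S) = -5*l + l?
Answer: 1616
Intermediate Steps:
N(l, S) = -4*l
f = 361 (f = (-4*(-4) + 3)**2 = (16 + 3)**2 = 19**2 = 361)
Y(Z) = -6
116 + (-4*Y(f) - 4)*75 = 116 + (-4*(-6) - 4)*75 = 116 + (24 - 4)*75 = 116 + 20*75 = 116 + 1500 = 1616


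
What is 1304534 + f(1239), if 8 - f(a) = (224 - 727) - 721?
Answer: 1305766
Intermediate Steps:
f(a) = 1232 (f(a) = 8 - ((224 - 727) - 721) = 8 - (-503 - 721) = 8 - 1*(-1224) = 8 + 1224 = 1232)
1304534 + f(1239) = 1304534 + 1232 = 1305766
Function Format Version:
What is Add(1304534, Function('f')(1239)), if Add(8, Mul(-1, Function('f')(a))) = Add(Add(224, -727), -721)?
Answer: 1305766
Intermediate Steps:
Function('f')(a) = 1232 (Function('f')(a) = Add(8, Mul(-1, Add(Add(224, -727), -721))) = Add(8, Mul(-1, Add(-503, -721))) = Add(8, Mul(-1, -1224)) = Add(8, 1224) = 1232)
Add(1304534, Function('f')(1239)) = Add(1304534, 1232) = 1305766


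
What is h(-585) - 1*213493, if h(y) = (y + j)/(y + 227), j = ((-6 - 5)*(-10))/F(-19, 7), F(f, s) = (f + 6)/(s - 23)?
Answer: -993590577/4654 ≈ -2.1349e+5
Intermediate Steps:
F(f, s) = (6 + f)/(-23 + s)
j = 1760/13 (j = ((-6 - 5)*(-10))/(((6 - 19)/(-23 + 7))) = (-11*(-10))/((-13/(-16))) = 110/((-1/16*(-13))) = 110/(13/16) = 110*(16/13) = 1760/13 ≈ 135.38)
h(y) = (1760/13 + y)/(227 + y) (h(y) = (y + 1760/13)/(y + 227) = (1760/13 + y)/(227 + y))
h(-585) - 1*213493 = (1760/13 - 585)/(227 - 585) - 1*213493 = -5845/13/(-358) - 213493 = -1/358*(-5845/13) - 213493 = 5845/4654 - 213493 = -993590577/4654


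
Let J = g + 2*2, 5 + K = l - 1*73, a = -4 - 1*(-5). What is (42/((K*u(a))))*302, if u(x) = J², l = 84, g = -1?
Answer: 2114/9 ≈ 234.89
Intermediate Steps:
a = 1 (a = -4 + 5 = 1)
K = 6 (K = -5 + (84 - 1*73) = -5 + (84 - 73) = -5 + 11 = 6)
J = 3 (J = -1 + 2*2 = -1 + 4 = 3)
u(x) = 9 (u(x) = 3² = 9)
(42/((K*u(a))))*302 = (42/((6*9)))*302 = (42/54)*302 = (42*(1/54))*302 = (7/9)*302 = 2114/9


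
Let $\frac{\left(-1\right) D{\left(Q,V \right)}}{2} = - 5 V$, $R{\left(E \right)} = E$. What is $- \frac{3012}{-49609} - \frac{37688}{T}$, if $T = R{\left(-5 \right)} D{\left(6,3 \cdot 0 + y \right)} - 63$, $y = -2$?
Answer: $- \frac{1869552548}{1835533} \approx -1018.5$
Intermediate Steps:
$D{\left(Q,V \right)} = 10 V$ ($D{\left(Q,V \right)} = - 2 \left(- 5 V\right) = 10 V$)
$T = 37$ ($T = - 5 \cdot 10 \left(3 \cdot 0 - 2\right) - 63 = - 5 \cdot 10 \left(0 - 2\right) - 63 = - 5 \cdot 10 \left(-2\right) - 63 = \left(-5\right) \left(-20\right) - 63 = 100 - 63 = 37$)
$- \frac{3012}{-49609} - \frac{37688}{T} = - \frac{3012}{-49609} - \frac{37688}{37} = \left(-3012\right) \left(- \frac{1}{49609}\right) - \frac{37688}{37} = \frac{3012}{49609} - \frac{37688}{37} = - \frac{1869552548}{1835533}$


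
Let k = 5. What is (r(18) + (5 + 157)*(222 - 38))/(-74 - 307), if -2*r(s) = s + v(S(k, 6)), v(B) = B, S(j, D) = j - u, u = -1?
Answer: -9932/127 ≈ -78.205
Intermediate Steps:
S(j, D) = 1 + j (S(j, D) = j - 1*(-1) = j + 1 = 1 + j)
r(s) = -3 - s/2 (r(s) = -(s + (1 + 5))/2 = -(s + 6)/2 = -(6 + s)/2 = -3 - s/2)
(r(18) + (5 + 157)*(222 - 38))/(-74 - 307) = ((-3 - ½*18) + (5 + 157)*(222 - 38))/(-74 - 307) = ((-3 - 9) + 162*184)/(-381) = (-12 + 29808)*(-1/381) = 29796*(-1/381) = -9932/127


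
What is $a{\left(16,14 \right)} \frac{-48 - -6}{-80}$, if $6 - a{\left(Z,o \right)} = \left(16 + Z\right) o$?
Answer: $- \frac{4641}{20} \approx -232.05$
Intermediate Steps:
$a{\left(Z,o \right)} = 6 - o \left(16 + Z\right)$ ($a{\left(Z,o \right)} = 6 - \left(16 + Z\right) o = 6 - o \left(16 + Z\right)$)
$a{\left(16,14 \right)} \frac{-48 - -6}{-80} = \left(6 - 224 - 16 \cdot 14\right) \frac{-48 - -6}{-80} = \left(6 - 224 - 224\right) \left(-48 + 6\right) \left(- \frac{1}{80}\right) = - 442 \left(\left(-42\right) \left(- \frac{1}{80}\right)\right) = \left(-442\right) \frac{21}{40} = - \frac{4641}{20}$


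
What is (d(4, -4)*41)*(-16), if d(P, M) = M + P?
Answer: 0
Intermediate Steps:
(d(4, -4)*41)*(-16) = ((-4 + 4)*41)*(-16) = (0*41)*(-16) = 0*(-16) = 0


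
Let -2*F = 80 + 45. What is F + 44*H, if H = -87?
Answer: -7781/2 ≈ -3890.5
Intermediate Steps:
F = -125/2 (F = -(80 + 45)/2 = -½*125 = -125/2 ≈ -62.500)
F + 44*H = -125/2 + 44*(-87) = -125/2 - 3828 = -7781/2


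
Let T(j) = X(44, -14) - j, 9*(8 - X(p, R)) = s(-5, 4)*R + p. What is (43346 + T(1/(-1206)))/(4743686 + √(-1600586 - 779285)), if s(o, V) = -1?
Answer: 123993199402979/13569043225619601 - 52277153*I*√2379871/27138086451239202 ≈ 0.0091379 - 2.9717e-6*I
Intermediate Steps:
X(p, R) = 8 - p/9 + R/9 (X(p, R) = 8 - (-R + p)/9 = 8 - (p - R)/9 = 8 + (-p/9 + R/9) = 8 - p/9 + R/9)
T(j) = 14/9 - j (T(j) = (8 - ⅑*44 + (⅑)*(-14)) - j = (8 - 44/9 - 14/9) - j = 14/9 - j)
(43346 + T(1/(-1206)))/(4743686 + √(-1600586 - 779285)) = (43346 + (14/9 - 1/(-1206)))/(4743686 + √(-1600586 - 779285)) = (43346 + (14/9 - 1*(-1/1206)))/(4743686 + √(-2379871)) = (43346 + (14/9 + 1/1206))/(4743686 + I*√2379871) = (43346 + 1877/1206)/(4743686 + I*√2379871) = 52277153/(1206*(4743686 + I*√2379871))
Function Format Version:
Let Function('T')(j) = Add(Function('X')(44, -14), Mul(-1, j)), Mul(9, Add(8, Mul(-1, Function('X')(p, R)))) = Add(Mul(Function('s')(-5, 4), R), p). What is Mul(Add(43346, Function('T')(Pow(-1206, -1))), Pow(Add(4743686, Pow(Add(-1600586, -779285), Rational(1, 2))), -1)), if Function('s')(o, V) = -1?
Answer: Add(Rational(123993199402979, 13569043225619601), Mul(Rational(-52277153, 27138086451239202), I, Pow(2379871, Rational(1, 2)))) ≈ Add(0.0091379, Mul(-2.9717e-6, I))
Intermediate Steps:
Function('X')(p, R) = Add(8, Mul(Rational(-1, 9), p), Mul(Rational(1, 9), R)) (Function('X')(p, R) = Add(8, Mul(Rational(-1, 9), Add(Mul(-1, R), p))) = Add(8, Mul(Rational(-1, 9), Add(p, Mul(-1, R)))) = Add(8, Add(Mul(Rational(-1, 9), p), Mul(Rational(1, 9), R))) = Add(8, Mul(Rational(-1, 9), p), Mul(Rational(1, 9), R)))
Function('T')(j) = Add(Rational(14, 9), Mul(-1, j)) (Function('T')(j) = Add(Add(8, Mul(Rational(-1, 9), 44), Mul(Rational(1, 9), -14)), Mul(-1, j)) = Add(Add(8, Rational(-44, 9), Rational(-14, 9)), Mul(-1, j)) = Add(Rational(14, 9), Mul(-1, j)))
Mul(Add(43346, Function('T')(Pow(-1206, -1))), Pow(Add(4743686, Pow(Add(-1600586, -779285), Rational(1, 2))), -1)) = Mul(Add(43346, Add(Rational(14, 9), Mul(-1, Pow(-1206, -1)))), Pow(Add(4743686, Pow(Add(-1600586, -779285), Rational(1, 2))), -1)) = Mul(Add(43346, Add(Rational(14, 9), Mul(-1, Rational(-1, 1206)))), Pow(Add(4743686, Pow(-2379871, Rational(1, 2))), -1)) = Mul(Add(43346, Add(Rational(14, 9), Rational(1, 1206))), Pow(Add(4743686, Mul(I, Pow(2379871, Rational(1, 2)))), -1)) = Mul(Add(43346, Rational(1877, 1206)), Pow(Add(4743686, Mul(I, Pow(2379871, Rational(1, 2)))), -1)) = Mul(Rational(52277153, 1206), Pow(Add(4743686, Mul(I, Pow(2379871, Rational(1, 2)))), -1))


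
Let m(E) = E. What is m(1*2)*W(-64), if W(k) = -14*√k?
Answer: -224*I ≈ -224.0*I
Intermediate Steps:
m(1*2)*W(-64) = (1*2)*(-112*I) = 2*(-112*I) = -224*I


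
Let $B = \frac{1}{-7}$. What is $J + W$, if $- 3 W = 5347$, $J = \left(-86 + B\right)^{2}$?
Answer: $\frac{828824}{147} \approx 5638.3$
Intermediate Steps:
$B = - \frac{1}{7} \approx -0.14286$
$J = \frac{363609}{49}$ ($J = \left(-86 - \frac{1}{7}\right)^{2} = \left(- \frac{603}{7}\right)^{2} = \frac{363609}{49} \approx 7420.6$)
$W = - \frac{5347}{3}$ ($W = \left(- \frac{1}{3}\right) 5347 = - \frac{5347}{3} \approx -1782.3$)
$J + W = \frac{363609}{49} - \frac{5347}{3} = \frac{828824}{147}$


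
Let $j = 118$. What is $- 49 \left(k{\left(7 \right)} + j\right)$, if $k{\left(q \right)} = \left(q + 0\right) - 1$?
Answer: $-6076$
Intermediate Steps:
$k{\left(q \right)} = -1 + q$ ($k{\left(q \right)} = q - 1 = -1 + q$)
$- 49 \left(k{\left(7 \right)} + j\right) = - 49 \left(\left(-1 + 7\right) + 118\right) = - 49 \left(6 + 118\right) = \left(-49\right) 124 = -6076$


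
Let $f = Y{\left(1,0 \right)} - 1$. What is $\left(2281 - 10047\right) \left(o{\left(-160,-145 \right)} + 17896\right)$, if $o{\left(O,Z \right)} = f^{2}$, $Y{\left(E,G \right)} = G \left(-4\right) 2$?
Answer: $-138988102$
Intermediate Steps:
$Y{\left(E,G \right)} = - 8 G$ ($Y{\left(E,G \right)} = - 4 G 2 = - 8 G$)
$f = -1$ ($f = \left(-8\right) 0 - 1 = 0 - 1 = -1$)
$o{\left(O,Z \right)} = 1$ ($o{\left(O,Z \right)} = \left(-1\right)^{2} = 1$)
$\left(2281 - 10047\right) \left(o{\left(-160,-145 \right)} + 17896\right) = \left(2281 - 10047\right) \left(1 + 17896\right) = \left(-7766\right) 17897 = -138988102$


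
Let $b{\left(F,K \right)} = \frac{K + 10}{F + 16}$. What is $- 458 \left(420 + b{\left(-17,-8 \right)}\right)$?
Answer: $-191444$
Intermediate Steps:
$b{\left(F,K \right)} = \frac{10 + K}{16 + F}$
$- 458 \left(420 + b{\left(-17,-8 \right)}\right) = - 458 \left(420 + \frac{10 - 8}{16 - 17}\right) = - 458 \left(420 + \frac{1}{-1} \cdot 2\right) = - 458 \left(420 - 2\right) = \left(-458\right) 418 = -191444$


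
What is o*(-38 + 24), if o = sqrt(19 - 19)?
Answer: 0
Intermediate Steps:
o = 0 (o = sqrt(0) = 0)
o*(-38 + 24) = 0*(-38 + 24) = 0*(-14) = 0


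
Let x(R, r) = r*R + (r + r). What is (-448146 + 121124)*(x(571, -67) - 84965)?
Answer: 40340125832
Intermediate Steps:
x(R, r) = 2*r + R*r (x(R, r) = R*r + 2*r = 2*r + R*r)
(-448146 + 121124)*(x(571, -67) - 84965) = (-448146 + 121124)*(-67*(2 + 571) - 84965) = -327022*(-67*573 - 84965) = -327022*(-38391 - 84965) = -327022*(-123356) = 40340125832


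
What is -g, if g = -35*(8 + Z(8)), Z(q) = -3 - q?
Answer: -105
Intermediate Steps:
g = 105 (g = -35*(8 + (-3 - 1*8)) = -35*(8 + (-3 - 8)) = -35*(8 - 11) = -35*(-3) = 105)
-g = -1*105 = -105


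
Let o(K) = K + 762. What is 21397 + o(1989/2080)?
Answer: 3545593/160 ≈ 22160.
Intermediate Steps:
o(K) = 762 + K
21397 + o(1989/2080) = 21397 + (762 + 1989/2080) = 21397 + (762 + 1989*(1/2080)) = 21397 + (762 + 153/160) = 21397 + 122073/160 = 3545593/160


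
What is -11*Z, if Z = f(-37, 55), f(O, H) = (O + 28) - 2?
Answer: 121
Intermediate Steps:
f(O, H) = 26 + O (f(O, H) = (28 + O) - 2 = 26 + O)
Z = -11 (Z = 26 - 37 = -11)
-11*Z = -11*(-11) = 121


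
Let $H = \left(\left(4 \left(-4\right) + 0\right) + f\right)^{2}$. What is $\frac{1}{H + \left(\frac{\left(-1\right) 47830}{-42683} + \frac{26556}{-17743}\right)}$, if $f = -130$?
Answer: $\frac{757324469}{16142843539146} \approx 4.6914 \cdot 10^{-5}$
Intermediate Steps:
$H = 21316$ ($H = \left(\left(4 \left(-4\right) + 0\right) - 130\right)^{2} = \left(\left(-16 + 0\right) - 130\right)^{2} = \left(-16 - 130\right)^{2} = \left(-146\right)^{2} = 21316$)
$\frac{1}{H + \left(\frac{\left(-1\right) 47830}{-42683} + \frac{26556}{-17743}\right)} = \frac{1}{21316 + \left(\frac{\left(-1\right) 47830}{-42683} + \frac{26556}{-17743}\right)} = \frac{1}{21316 + \left(\left(-47830\right) \left(- \frac{1}{42683}\right) + 26556 \left(- \frac{1}{17743}\right)\right)} = \frac{1}{21316 + \left(\frac{47830}{42683} - \frac{26556}{17743}\right)} = \frac{1}{21316 - \frac{284842058}{757324469}} = \frac{1}{\frac{16142843539146}{757324469}} = \frac{757324469}{16142843539146}$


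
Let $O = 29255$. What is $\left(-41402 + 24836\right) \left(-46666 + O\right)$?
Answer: $288430626$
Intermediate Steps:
$\left(-41402 + 24836\right) \left(-46666 + O\right) = \left(-41402 + 24836\right) \left(-46666 + 29255\right) = \left(-16566\right) \left(-17411\right) = 288430626$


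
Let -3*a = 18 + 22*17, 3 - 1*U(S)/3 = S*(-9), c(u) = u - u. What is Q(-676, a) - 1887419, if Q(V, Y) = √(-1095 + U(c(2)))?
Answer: -1887419 + I*√1086 ≈ -1.8874e+6 + 32.955*I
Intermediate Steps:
c(u) = 0
U(S) = 9 + 27*S (U(S) = 9 - 3*S*(-9) = 9 - (-27)*S = 9 + 27*S)
a = -392/3 (a = -(18 + 22*17)/3 = -(18 + 374)/3 = -⅓*392 = -392/3 ≈ -130.67)
Q(V, Y) = I*√1086 (Q(V, Y) = √(-1095 + (9 + 27*0)) = √(-1095 + (9 + 0)) = √(-1095 + 9) = √(-1086) = I*√1086)
Q(-676, a) - 1887419 = I*√1086 - 1887419 = -1887419 + I*√1086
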